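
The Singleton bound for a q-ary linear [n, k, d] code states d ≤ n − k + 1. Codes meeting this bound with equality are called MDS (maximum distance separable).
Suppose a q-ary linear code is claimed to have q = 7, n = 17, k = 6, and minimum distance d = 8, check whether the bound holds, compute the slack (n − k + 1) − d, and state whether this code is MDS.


Singleton RHS = n − k + 1 = 12, slack = 4, bound satisfied, not MDS.

Singleton bound: d ≤ n − k + 1.
Here n = 17, k = 6, so n − k + 1 = 12.
Given d = 8, check d ≤ 12: YES.
Slack = (n − k + 1) − d = 4.
The code is NOT MDS (slack = 4 > 0).
Description: the claimed parameters are [17, 6, 8]_7; such a code would be non-MDS.


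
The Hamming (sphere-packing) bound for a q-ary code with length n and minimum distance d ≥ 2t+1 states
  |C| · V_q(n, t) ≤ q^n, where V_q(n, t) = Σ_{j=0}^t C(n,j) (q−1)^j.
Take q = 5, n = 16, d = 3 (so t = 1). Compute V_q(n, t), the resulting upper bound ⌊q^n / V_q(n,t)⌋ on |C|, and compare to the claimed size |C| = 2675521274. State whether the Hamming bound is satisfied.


V_q(n, t) = 65, q^n = 152587890625, Hamming bound = 2347506009, |C| = 2675521274 > bound (violated).

Step 1: Compute V_q(n, t) = Σ_{j=0}^1 C(n, j) (q−1)^j.
  j = 0: C(16,0)·(4)^0 = 1·1 = 1.
  j = 1: C(16,1)·(4)^1 = 16·4 = 64.
  V_q(n, t) = 1 + 64 = 65.
Step 2: q^n = 5^16 = 152587890625.
Step 3: Hamming bound ⌊q^n / V_q(n,t)⌋ = ⌊152587890625/65⌋ = 2347506009.
Step 4: Compare |C| = 2675521274 to 2347506009: violated.
The claimed |C| lies above the Hamming bound, so no 5-ary code of length 16 with d ≥ 3 can have 2675521274 codewords.


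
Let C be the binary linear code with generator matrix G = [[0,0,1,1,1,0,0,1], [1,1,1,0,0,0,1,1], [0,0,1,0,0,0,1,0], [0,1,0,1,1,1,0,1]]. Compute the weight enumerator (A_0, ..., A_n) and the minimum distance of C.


Weight distribution: A_0 = 1, A_2 = 1, A_3 = 3, A_4 = 5, A_5 = 4, A_6 = 1, A_7 = 1. Minimum distance d = 2.

Enumerate all 2^4 = 16 messages m ∈ F_2^4.
For each, compute codeword c = mG in F_2^8, then tally its weight.
  m = 0000 → c = 00000000, weight = 0.
  m = 1000 → c = 00111001, weight = 4.
  m = 0100 → c = 11100011, weight = 5.
  m = 1100 → c = 11011010, weight = 5.
  m = 0010 → c = 00100010, weight = 2.
  m = 1010 → c = 00011011, weight = 4.
  m = 0110 → c = 11000001, weight = 3.
  m = 1110 → c = 11111000, weight = 5.
  m = 0001 → c = 01011101, weight = 5.
  m = 1001 → c = 01100100, weight = 3.
  m = 0101 → c = 10111110, weight = 6.
  m = 1101 → c = 10000111, weight = 4.
  m = 0011 → c = 01111111, weight = 7.
  m = 1011 → c = 01000110, weight = 3.
  m = 0111 → c = 10011100, weight = 4.
  m = 1111 → c = 10100101, weight = 4.
Tally weights:
  weight 0: 1 codewords.
  weight 2: 1 codewords.
  weight 3: 3 codewords.
  weight 4: 5 codewords.
  weight 5: 4 codewords.
  weight 6: 1 codewords.
  weight 7: 1 codewords.
Minimum distance d = smallest w > 0 with A_w > 0 = 2.
Sanity: Σ A_w = 16 = 2^4 = 16 ✓.


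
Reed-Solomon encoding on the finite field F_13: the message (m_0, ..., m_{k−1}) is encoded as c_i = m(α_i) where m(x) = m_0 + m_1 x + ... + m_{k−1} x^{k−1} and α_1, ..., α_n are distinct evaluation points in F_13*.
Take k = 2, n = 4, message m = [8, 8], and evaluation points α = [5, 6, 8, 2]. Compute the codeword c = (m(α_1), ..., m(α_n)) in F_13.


c = [9, 4, 7, 11]

Message polynomial: m(x) = 8 + 8·x (mod 13).
For each evaluation point α_i, compute m(α_i) mod 13:
  α_1 = 5: Horner steps 8 → 9, so m(5) = 9.
  α_2 = 6: Horner steps 8 → 4, so m(6) = 4.
  α_3 = 8: Horner steps 8 → 7, so m(8) = 7.
  α_4 = 2: Horner steps 8 → 11, so m(2) = 11.
Codeword c = [9, 4, 7, 11] ∈ F_13^4.


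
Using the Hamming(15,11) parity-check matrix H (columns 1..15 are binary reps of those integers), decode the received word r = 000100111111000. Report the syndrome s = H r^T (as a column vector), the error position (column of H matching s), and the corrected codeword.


s = (1, 1, 1, 1)^T, error position = 15, corrected codeword c = 000100111111001

Compute s = H r^T mod 2 one row at a time:
  s_1 = 1 + 1 + 1 + 1 + 1 + 0 + 0 + 0 = 5 ≡ 1 (mod 2).
  s_2 = 1 + 0 + 0 + 1 + 1 + 0 + 0 + 0 = 3 ≡ 1 (mod 2).
  s_3 = 0 + 0 + 0 + 1 + 1 + 1 + 0 + 0 = 3 ≡ 1 (mod 2).
  s_4 = 0 + 0 + 0 + 1 + 1 + 1 + 0 + 0 = 3 ≡ 1 (mod 2).
s = (1, 1, 1, 1)^T — this equals column 15 of H (binary 1111), so error is at position 15.
Correct: flip bit 15 of r = 000100111111000 to get c = 000100111111001.


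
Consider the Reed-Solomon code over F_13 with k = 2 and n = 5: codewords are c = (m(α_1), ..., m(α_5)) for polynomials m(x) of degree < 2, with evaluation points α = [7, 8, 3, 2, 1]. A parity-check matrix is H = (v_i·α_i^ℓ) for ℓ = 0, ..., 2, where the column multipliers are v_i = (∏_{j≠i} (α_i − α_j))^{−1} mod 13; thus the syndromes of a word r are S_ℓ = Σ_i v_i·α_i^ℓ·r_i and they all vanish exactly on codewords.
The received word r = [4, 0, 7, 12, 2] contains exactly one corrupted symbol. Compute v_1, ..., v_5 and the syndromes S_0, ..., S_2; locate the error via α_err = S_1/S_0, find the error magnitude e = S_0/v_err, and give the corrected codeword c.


S = (3, 6, 12), error at position 4, error magnitude e = 1, c = [4, 0, 7, 11, 2].

Step 1: column multipliers v_i = (∏_{j≠i}(α_i − α_j))^{−1} mod 13.
  i = 1 (α = 7): (7−8)(7−3)(7−2)(7−1) = (−1)·4·5·6 = −120 ≡ 10, so v_1 = 10^{−1} = 4 (mod 13).
  i = 2 (α = 8): (8−7)(8−3)(8−2)(8−1) = 1·5·6·7 = 210 ≡ 2, so v_2 = 2^{−1} = 7 (mod 13).
  i = 3 (α = 3): (3−7)(3−8)(3−2)(3−1) = (−4)·(−5)·1·2 = 40 ≡ 1, so v_3 = 1^{−1} = 1 (mod 13).
  i = 4 (α = 2): (2−7)(2−8)(2−3)(2−1) = (−5)·(−6)·(−1)·1 = −30 ≡ 9, so v_4 = 9^{−1} = 3 (mod 13).
  i = 5 (α = 1): (1−7)(1−8)(1−3)(1−2) = (−6)·(−7)·(−2)·(−1) = 84 ≡ 6, so v_5 = 6^{−1} = 11 (mod 13).
  v = [4, 7, 1, 3, 11].
Step 2: syndromes of r = [4, 0, 7, 12, 2] (all sums mod 13).
  S_0 = Σ v_i r_i = 4·4 + 7·0 + 1·7 + 3·12 + 11·2 = 81 ≡ 3.
  S_1 = Σ v_i α_i r_i = 4·7·4 + 7·8·0 + 1·3·7 + 3·2·12 + 11·1·2 = 227 ≡ 6.
  α_i^2 mod 13 = [10, 12, 9, 4, 1].
  S_2 = Σ v_i α_i^2 r_i = 4·10·4 + 7·12·0 + 1·9·7 + 3·4·12 + 11·1·2 = 389 ≡ 12.
  S = (3, 6, 12) ≠ 0, so r is not a codeword (an error is present).
Step 3: locate the error. For a single error e at position i, S_ℓ = v_i·e·α_i^ℓ, so α_err = S_1/S_0.
  S_0^{−1} = 3^{−1} = 9 (mod 13), so α_err = 6·9 = 54 ≡ 2 = α_4. Error position i = 4.
  Consistency check: S_2/S_1 = 12·11 = 132 ≡ 2 = α_err ✓ (single-error assumption holds).
Step 4: error magnitude e = S_0/v_4 = S_0·∏_{j≠4}(α_4 − α_j) = 3·9 = 27 ≡ 1 (mod 13).
Step 5: correct position 4: c_4 = r_4 − e = 12 − 1 ≡ 11 (mod 13). Hence c = [4, 0, 7, 11, 2].
  Check: interpolating c through the α_i gives m(x) = 6 + 9·x (degree < 2) with m(α_i) = c_i for every i, so c is indeed a codeword.


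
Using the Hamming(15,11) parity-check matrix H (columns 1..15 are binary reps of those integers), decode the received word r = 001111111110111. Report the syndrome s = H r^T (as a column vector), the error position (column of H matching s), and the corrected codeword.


s = (1, 1, 1, 1)^T, error position = 15, corrected codeword c = 001111111110110

Compute s = H r^T mod 2 one row at a time:
  s_1 = 1 + 1 + 1 + 1 + 0 + 1 + 1 + 1 = 7 ≡ 1 (mod 2).
  s_2 = 1 + 1 + 1 + 1 + 0 + 1 + 1 + 1 = 7 ≡ 1 (mod 2).
  s_3 = 0 + 1 + 1 + 1 + 1 + 1 + 1 + 1 = 7 ≡ 1 (mod 2).
  s_4 = 0 + 1 + 1 + 1 + 1 + 1 + 1 + 1 = 7 ≡ 1 (mod 2).
s = (1, 1, 1, 1)^T — this equals column 15 of H (binary 1111), so error is at position 15.
Correct: flip bit 15 of r = 001111111110111 to get c = 001111111110110.


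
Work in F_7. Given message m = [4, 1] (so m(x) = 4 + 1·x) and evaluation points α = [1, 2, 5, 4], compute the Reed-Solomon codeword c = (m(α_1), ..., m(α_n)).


c = [5, 6, 2, 1]

Message polynomial: m(x) = 4 + 1·x (mod 7).
For each evaluation point α_i, compute m(α_i) mod 7:
  α_1 = 1: Horner steps 1 → 5, so m(1) = 5.
  α_2 = 2: Horner steps 1 → 6, so m(2) = 6.
  α_3 = 5: Horner steps 1 → 2, so m(5) = 2.
  α_4 = 4: Horner steps 1 → 1, so m(4) = 1.
Codeword c = [5, 6, 2, 1] ∈ F_7^4.


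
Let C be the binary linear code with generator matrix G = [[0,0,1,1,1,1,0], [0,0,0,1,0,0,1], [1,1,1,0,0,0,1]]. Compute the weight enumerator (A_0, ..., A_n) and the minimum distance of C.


Weight distribution: A_0 = 1, A_2 = 1, A_4 = 5, A_6 = 1. Minimum distance d = 2.

Enumerate all 2^3 = 8 messages m ∈ F_2^3.
For each, compute codeword c = mG in F_2^7, then tally its weight.
  m = 000 → c = 0000000, weight = 0.
  m = 100 → c = 0011110, weight = 4.
  m = 010 → c = 0001001, weight = 2.
  m = 110 → c = 0010111, weight = 4.
  m = 001 → c = 1110001, weight = 4.
  m = 101 → c = 1101111, weight = 6.
  m = 011 → c = 1111000, weight = 4.
  m = 111 → c = 1100110, weight = 4.
Tally weights:
  weight 0: 1 codewords.
  weight 2: 1 codewords.
  weight 4: 5 codewords.
  weight 6: 1 codewords.
Minimum distance d = smallest w > 0 with A_w > 0 = 2.
Sanity: Σ A_w = 8 = 2^3 = 8 ✓.


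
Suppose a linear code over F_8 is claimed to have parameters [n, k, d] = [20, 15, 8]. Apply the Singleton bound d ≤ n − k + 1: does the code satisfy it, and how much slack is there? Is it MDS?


Singleton RHS = n − k + 1 = 6, slack = -2, bound violated (no such code; not MDS).

Singleton bound: d ≤ n − k + 1.
Here n = 20, k = 15, so n − k + 1 = 6.
Given d = 8, check d ≤ 6: NO.
Slack = (n − k + 1) − d = -2.
The slack is negative: d = 8 exceeds n − k + 1 = 6 by 2, so the Singleton bound is violated and no linear [20, 15, 8]_8 code can exist. In particular it is not MDS (MDS requires d = n − k + 1 exactly).
Description: the claimed parameters are [20, 15, 8]_8; such a code would be impossible (violates the Singleton bound).


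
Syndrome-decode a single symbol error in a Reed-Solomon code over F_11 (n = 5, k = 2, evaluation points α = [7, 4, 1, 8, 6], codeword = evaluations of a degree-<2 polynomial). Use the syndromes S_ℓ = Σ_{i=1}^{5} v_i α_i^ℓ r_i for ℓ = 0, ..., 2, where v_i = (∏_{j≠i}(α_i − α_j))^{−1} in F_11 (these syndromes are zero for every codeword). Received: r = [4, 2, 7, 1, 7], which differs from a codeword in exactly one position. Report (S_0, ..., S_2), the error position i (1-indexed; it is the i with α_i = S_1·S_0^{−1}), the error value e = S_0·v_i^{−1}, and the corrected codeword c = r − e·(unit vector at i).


S = (6, 6, 6), error at position 3, error magnitude e = 7, c = [4, 2, 0, 1, 7].

Step 1: column multipliers v_i = (∏_{j≠i}(α_i − α_j))^{−1} mod 11.
  i = 1 (α = 7): (7−4)(7−1)(7−8)(7−6) = 3·6·(−1)·1 = −18 ≡ 4, so v_1 = 4^{−1} = 3 (mod 11).
  i = 2 (α = 4): (4−7)(4−1)(4−8)(4−6) = (−3)·3·(−4)·(−2) = −72 ≡ 5, so v_2 = 5^{−1} = 9 (mod 11).
  i = 3 (α = 1): (1−7)(1−4)(1−8)(1−6) = (−6)·(−3)·(−7)·(−5) = 630 ≡ 3, so v_3 = 3^{−1} = 4 (mod 11).
  i = 4 (α = 8): (8−7)(8−4)(8−1)(8−6) = 1·4·7·2 = 56 ≡ 1, so v_4 = 1^{−1} = 1 (mod 11).
  i = 5 (α = 6): (6−7)(6−4)(6−1)(6−8) = (−1)·2·5·(−2) = 20 ≡ 9, so v_5 = 9^{−1} = 5 (mod 11).
  v = [3, 9, 4, 1, 5].
Step 2: syndromes of r = [4, 2, 7, 1, 7] (all sums mod 11).
  S_0 = Σ v_i r_i = 3·4 + 9·2 + 4·7 + 1·1 + 5·7 = 94 ≡ 6.
  S_1 = Σ v_i α_i r_i = 3·7·4 + 9·4·2 + 4·1·7 + 1·8·1 + 5·6·7 = 402 ≡ 6.
  α_i^2 mod 11 = [5, 5, 1, 9, 3].
  S_2 = Σ v_i α_i^2 r_i = 3·5·4 + 9·5·2 + 4·1·7 + 1·9·1 + 5·3·7 = 292 ≡ 6.
  S = (6, 6, 6) ≠ 0, so r is not a codeword (an error is present).
Step 3: locate the error. For a single error e at position i, S_ℓ = v_i·e·α_i^ℓ, so α_err = S_1/S_0.
  S_0^{−1} = 6^{−1} = 2 (mod 11), so α_err = 6·2 = 12 ≡ 1 = α_3. Error position i = 3.
  Consistency check: S_2/S_1 = 6·2 = 12 ≡ 1 = α_err ✓ (single-error assumption holds).
Step 4: error magnitude e = S_0/v_3 = S_0·∏_{j≠3}(α_3 − α_j) = 6·3 = 18 ≡ 7 (mod 11).
Step 5: correct position 3: c_3 = r_3 − e = 7 − 7 ≡ 0 (mod 11). Hence c = [4, 2, 0, 1, 7].
  Check: interpolating c through the α_i gives m(x) = 3 + 8·x (degree < 2) with m(α_i) = c_i for every i, so c is indeed a codeword.


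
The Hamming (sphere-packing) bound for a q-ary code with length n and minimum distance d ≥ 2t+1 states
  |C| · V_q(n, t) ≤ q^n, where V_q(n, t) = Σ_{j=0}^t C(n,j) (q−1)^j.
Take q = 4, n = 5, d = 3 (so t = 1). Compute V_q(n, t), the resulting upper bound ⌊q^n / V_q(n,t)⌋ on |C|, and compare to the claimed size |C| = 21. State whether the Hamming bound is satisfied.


V_q(n, t) = 16, q^n = 1024, Hamming bound = 64, |C| = 21 ≤ bound (satisfied).

Step 1: Compute V_q(n, t) = Σ_{j=0}^1 C(n, j) (q−1)^j.
  j = 0: C(5,0)·(3)^0 = 1·1 = 1.
  j = 1: C(5,1)·(3)^1 = 5·3 = 15.
  V_q(n, t) = 1 + 15 = 16.
Step 2: q^n = 4^5 = 1024.
Step 3: Hamming bound ⌊q^n / V_q(n,t)⌋ = ⌊1024/16⌋ = 64.
Step 4: Compare |C| = 21 to 64: satisfied.
The claimed |C| lies below the Hamming bound.


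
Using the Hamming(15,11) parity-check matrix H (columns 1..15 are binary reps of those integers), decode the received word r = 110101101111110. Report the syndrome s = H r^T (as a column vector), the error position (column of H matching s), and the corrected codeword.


s = (0, 0, 0, 1)^T, error position = 1, corrected codeword c = 010101101111110

Compute s = H r^T mod 2 one row at a time:
  s_1 = 0 + 1 + 1 + 1 + 1 + 1 + 1 + 0 = 6 ≡ 0 (mod 2).
  s_2 = 1 + 0 + 1 + 1 + 1 + 1 + 1 + 0 = 6 ≡ 0 (mod 2).
  s_3 = 1 + 0 + 1 + 1 + 1 + 1 + 1 + 0 = 6 ≡ 0 (mod 2).
  s_4 = 1 + 0 + 0 + 1 + 1 + 1 + 1 + 0 = 5 ≡ 1 (mod 2).
s = (0, 0, 0, 1)^T — this equals column 1 of H (binary 0001), so error is at position 1.
Correct: flip bit 1 of r = 110101101111110 to get c = 010101101111110.


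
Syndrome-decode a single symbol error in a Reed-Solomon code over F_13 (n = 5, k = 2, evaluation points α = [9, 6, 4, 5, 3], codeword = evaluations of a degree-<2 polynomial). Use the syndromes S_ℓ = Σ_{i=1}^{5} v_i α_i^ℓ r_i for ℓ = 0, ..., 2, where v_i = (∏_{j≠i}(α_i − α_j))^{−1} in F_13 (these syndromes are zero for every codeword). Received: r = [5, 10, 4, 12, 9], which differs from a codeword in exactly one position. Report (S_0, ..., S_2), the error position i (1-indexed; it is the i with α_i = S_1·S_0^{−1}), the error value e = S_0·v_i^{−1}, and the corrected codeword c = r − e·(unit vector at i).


S = (2, 12, 7), error at position 2, error magnitude e = 3, c = [5, 7, 4, 12, 9].

Step 1: column multipliers v_i = (∏_{j≠i}(α_i − α_j))^{−1} mod 13.
  i = 1 (α = 9): (9−6)(9−4)(9−5)(9−3) = 3·5·4·6 = 360 ≡ 9, so v_1 = 9^{−1} = 3 (mod 13).
  i = 2 (α = 6): (6−9)(6−4)(6−5)(6−3) = (−3)·2·1·3 = −18 ≡ 8, so v_2 = 8^{−1} = 5 (mod 13).
  i = 3 (α = 4): (4−9)(4−6)(4−5)(4−3) = (−5)·(−2)·(−1)·1 = −10 ≡ 3, so v_3 = 3^{−1} = 9 (mod 13).
  i = 4 (α = 5): (5−9)(5−6)(5−4)(5−3) = (−4)·(−1)·1·2 = 8 ≡ 8, so v_4 = 8^{−1} = 5 (mod 13).
  i = 5 (α = 3): (3−9)(3−6)(3−4)(3−5) = (−6)·(−3)·(−1)·(−2) = 36 ≡ 10, so v_5 = 10^{−1} = 4 (mod 13).
  v = [3, 5, 9, 5, 4].
Step 2: syndromes of r = [5, 10, 4, 12, 9] (all sums mod 13).
  S_0 = Σ v_i r_i = 3·5 + 5·10 + 9·4 + 5·12 + 4·9 = 197 ≡ 2.
  S_1 = Σ v_i α_i r_i = 3·9·5 + 5·6·10 + 9·4·4 + 5·5·12 + 4·3·9 = 987 ≡ 12.
  α_i^2 mod 13 = [3, 10, 3, 12, 9].
  S_2 = Σ v_i α_i^2 r_i = 3·3·5 + 5·10·10 + 9·3·4 + 5·12·12 + 4·9·9 = 1697 ≡ 7.
  S = (2, 12, 7) ≠ 0, so r is not a codeword (an error is present).
Step 3: locate the error. For a single error e at position i, S_ℓ = v_i·e·α_i^ℓ, so α_err = S_1/S_0.
  S_0^{−1} = 2^{−1} = 7 (mod 13), so α_err = 12·7 = 84 ≡ 6 = α_2. Error position i = 2.
  Consistency check: S_2/S_1 = 7·12 = 84 ≡ 6 = α_err ✓ (single-error assumption holds).
Step 4: error magnitude e = S_0/v_2 = S_0·∏_{j≠2}(α_2 − α_j) = 2·8 = 16 ≡ 3 (mod 13).
Step 5: correct position 2: c_2 = r_2 − e = 10 − 3 ≡ 7 (mod 13). Hence c = [5, 7, 4, 12, 9].
  Check: interpolating c through the α_i gives m(x) = 11 + 8·x (degree < 2) with m(α_i) = c_i for every i, so c is indeed a codeword.


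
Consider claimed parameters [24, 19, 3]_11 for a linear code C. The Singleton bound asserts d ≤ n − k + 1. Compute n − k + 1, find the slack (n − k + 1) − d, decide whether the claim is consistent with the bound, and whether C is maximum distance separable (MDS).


Singleton RHS = n − k + 1 = 6, slack = 3, bound satisfied, not MDS.

Singleton bound: d ≤ n − k + 1.
Here n = 24, k = 19, so n − k + 1 = 6.
Given d = 3, check d ≤ 6: YES.
Slack = (n − k + 1) − d = 3.
The code is NOT MDS (slack = 3 > 0).
Description: the claimed parameters are [24, 19, 3]_11; such a code would be non-MDS.


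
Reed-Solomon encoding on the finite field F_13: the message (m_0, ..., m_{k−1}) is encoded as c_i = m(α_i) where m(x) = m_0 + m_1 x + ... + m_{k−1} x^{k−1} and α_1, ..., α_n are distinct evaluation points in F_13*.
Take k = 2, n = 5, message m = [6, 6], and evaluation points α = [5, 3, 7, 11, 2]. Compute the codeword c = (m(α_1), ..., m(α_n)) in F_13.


c = [10, 11, 9, 7, 5]

Message polynomial: m(x) = 6 + 6·x (mod 13).
For each evaluation point α_i, compute m(α_i) mod 13:
  α_1 = 5: Horner steps 6 → 10, so m(5) = 10.
  α_2 = 3: Horner steps 6 → 11, so m(3) = 11.
  α_3 = 7: Horner steps 6 → 9, so m(7) = 9.
  α_4 = 11: Horner steps 6 → 7, so m(11) = 7.
  α_5 = 2: Horner steps 6 → 5, so m(2) = 5.
Codeword c = [10, 11, 9, 7, 5] ∈ F_13^5.


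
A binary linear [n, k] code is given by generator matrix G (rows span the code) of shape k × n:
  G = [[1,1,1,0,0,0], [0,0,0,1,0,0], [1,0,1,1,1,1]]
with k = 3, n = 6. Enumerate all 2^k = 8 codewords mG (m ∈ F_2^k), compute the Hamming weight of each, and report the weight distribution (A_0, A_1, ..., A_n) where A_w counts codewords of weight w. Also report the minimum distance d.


Weight distribution: A_0 = 1, A_1 = 1, A_3 = 2, A_4 = 3, A_5 = 1. Minimum distance d = 1.

Enumerate all 2^3 = 8 messages m ∈ F_2^3.
For each, compute codeword c = mG in F_2^6, then tally its weight.
  m = 000 → c = 000000, weight = 0.
  m = 100 → c = 111000, weight = 3.
  m = 010 → c = 000100, weight = 1.
  m = 110 → c = 111100, weight = 4.
  m = 001 → c = 101111, weight = 5.
  m = 101 → c = 010111, weight = 4.
  m = 011 → c = 101011, weight = 4.
  m = 111 → c = 010011, weight = 3.
Tally weights:
  weight 0: 1 codewords.
  weight 1: 1 codewords.
  weight 3: 2 codewords.
  weight 4: 3 codewords.
  weight 5: 1 codewords.
Minimum distance d = smallest w > 0 with A_w > 0 = 1.
Sanity: Σ A_w = 8 = 2^3 = 8 ✓.


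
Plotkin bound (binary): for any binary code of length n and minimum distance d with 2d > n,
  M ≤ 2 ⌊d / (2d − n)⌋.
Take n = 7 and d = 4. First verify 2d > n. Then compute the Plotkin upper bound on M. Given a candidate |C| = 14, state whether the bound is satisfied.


Plotkin bound M ≤ 8; given |C| = 14 > bound (violated).

Check applicability: 2d = 8, n = 7.
2d − n = 1 > 0, so Plotkin applies.
Compute d/(2d−n) = 4/1 ≈ 4.0000.
⌊d/(2d−n)⌋ = 4.
Plotkin bound: M ≤ 2·4 = 8.
Given |C| = 14, check: VIOLATED.
This |C| is above the Plotkin bound, so no binary code with n = 7, d = 4 and 14 codewords exists.


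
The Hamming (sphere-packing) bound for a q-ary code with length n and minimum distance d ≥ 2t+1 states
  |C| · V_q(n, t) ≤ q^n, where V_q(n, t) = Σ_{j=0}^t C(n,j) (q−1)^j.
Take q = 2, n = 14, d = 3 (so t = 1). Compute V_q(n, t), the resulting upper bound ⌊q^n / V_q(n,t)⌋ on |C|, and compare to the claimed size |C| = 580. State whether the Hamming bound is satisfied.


V_q(n, t) = 15, q^n = 16384, Hamming bound = 1092, |C| = 580 ≤ bound (satisfied).

Step 1: Compute V_q(n, t) = Σ_{j=0}^1 C(n, j) (q−1)^j.
  j = 0: C(14,0)·(1)^0 = 1·1 = 1.
  j = 1: C(14,1)·(1)^1 = 14·1 = 14.
  V_q(n, t) = 1 + 14 = 15.
Step 2: q^n = 2^14 = 16384.
Step 3: Hamming bound ⌊q^n / V_q(n,t)⌋ = ⌊16384/15⌋ = 1092.
Step 4: Compare |C| = 580 to 1092: satisfied.
The claimed |C| lies below the Hamming bound.


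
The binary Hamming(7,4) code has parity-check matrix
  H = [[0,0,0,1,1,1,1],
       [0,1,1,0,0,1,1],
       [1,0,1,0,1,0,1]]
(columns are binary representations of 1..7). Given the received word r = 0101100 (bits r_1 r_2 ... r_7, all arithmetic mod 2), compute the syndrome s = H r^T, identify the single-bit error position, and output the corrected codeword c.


s = (0, 1, 1)^T, error position = 3, corrected codeword c = 0111100

Compute s = H r^T mod 2 one row at a time:
  s_1 = 1 + 1 + 0 + 0 = 2 ≡ 0 (mod 2).
  s_2 = 1 + 0 + 0 + 0 = 1 ≡ 1 (mod 2).
  s_3 = 0 + 0 + 1 + 0 = 1 ≡ 1 (mod 2).
s = (0, 1, 1)^T — this equals column 3 of H (binary 011), so error is at position 3.
Correct: flip bit 3 of r = 0101100 to get c = 0111100.


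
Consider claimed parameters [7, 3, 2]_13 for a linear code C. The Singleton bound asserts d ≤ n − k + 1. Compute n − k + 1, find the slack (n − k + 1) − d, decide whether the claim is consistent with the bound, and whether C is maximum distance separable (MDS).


Singleton RHS = n − k + 1 = 5, slack = 3, bound satisfied, not MDS.

Singleton bound: d ≤ n − k + 1.
Here n = 7, k = 3, so n − k + 1 = 5.
Given d = 2, check d ≤ 5: YES.
Slack = (n − k + 1) − d = 3.
The code is NOT MDS (slack = 3 > 0).
Description: the claimed parameters are [7, 3, 2]_13; such a code would be non-MDS.


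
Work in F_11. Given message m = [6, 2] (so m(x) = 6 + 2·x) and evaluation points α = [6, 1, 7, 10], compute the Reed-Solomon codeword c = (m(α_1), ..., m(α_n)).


c = [7, 8, 9, 4]

Message polynomial: m(x) = 6 + 2·x (mod 11).
For each evaluation point α_i, compute m(α_i) mod 11:
  α_1 = 6: Horner steps 2 → 7, so m(6) = 7.
  α_2 = 1: Horner steps 2 → 8, so m(1) = 8.
  α_3 = 7: Horner steps 2 → 9, so m(7) = 9.
  α_4 = 10: Horner steps 2 → 4, so m(10) = 4.
Codeword c = [7, 8, 9, 4] ∈ F_11^4.


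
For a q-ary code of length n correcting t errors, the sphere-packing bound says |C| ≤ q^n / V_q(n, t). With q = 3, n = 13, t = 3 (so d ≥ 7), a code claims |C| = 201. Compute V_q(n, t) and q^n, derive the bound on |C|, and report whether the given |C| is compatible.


V_q(n, t) = 2627, q^n = 1594323, Hamming bound = 606, |C| = 201 ≤ bound (satisfied).

Step 1: Compute V_q(n, t) = Σ_{j=0}^3 C(n, j) (q−1)^j.
  j = 0: C(13,0)·(2)^0 = 1·1 = 1.
  j = 1: C(13,1)·(2)^1 = 13·2 = 26.
  j = 2: C(13,2)·(2)^2 = 78·4 = 312.
  j = 3: C(13,3)·(2)^3 = 286·8 = 2288.
  V_q(n, t) = 1 + 26 + 312 + 2288 = 2627.
Step 2: q^n = 3^13 = 1594323.
Step 3: Hamming bound ⌊q^n / V_q(n,t)⌋ = ⌊1594323/2627⌋ = 606.
Step 4: Compare |C| = 201 to 606: satisfied.
The claimed |C| lies below the Hamming bound.


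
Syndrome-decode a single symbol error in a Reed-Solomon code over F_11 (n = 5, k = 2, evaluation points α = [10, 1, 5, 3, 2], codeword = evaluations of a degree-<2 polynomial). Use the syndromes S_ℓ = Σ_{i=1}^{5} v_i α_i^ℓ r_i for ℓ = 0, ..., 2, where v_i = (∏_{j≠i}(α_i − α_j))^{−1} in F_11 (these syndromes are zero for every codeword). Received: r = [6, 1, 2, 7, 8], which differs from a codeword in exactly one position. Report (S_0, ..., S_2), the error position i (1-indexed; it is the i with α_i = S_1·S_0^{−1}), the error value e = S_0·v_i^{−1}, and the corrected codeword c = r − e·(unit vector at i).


S = (9, 7, 3), error at position 5, error magnitude e = 4, c = [6, 1, 2, 7, 4].

Step 1: column multipliers v_i = (∏_{j≠i}(α_i − α_j))^{−1} mod 11.
  i = 1 (α = 10): (10−1)(10−5)(10−3)(10−2) = 9·5·7·8 = 2520 ≡ 1, so v_1 = 1^{−1} = 1 (mod 11).
  i = 2 (α = 1): (1−10)(1−5)(1−3)(1−2) = (−9)·(−4)·(−2)·(−1) = 72 ≡ 6, so v_2 = 6^{−1} = 2 (mod 11).
  i = 3 (α = 5): (5−10)(5−1)(5−3)(5−2) = (−5)·4·2·3 = −120 ≡ 1, so v_3 = 1^{−1} = 1 (mod 11).
  i = 4 (α = 3): (3−10)(3−1)(3−5)(3−2) = (−7)·2·(−2)·1 = 28 ≡ 6, so v_4 = 6^{−1} = 2 (mod 11).
  i = 5 (α = 2): (2−10)(2−1)(2−5)(2−3) = (−8)·1·(−3)·(−1) = −24 ≡ 9, so v_5 = 9^{−1} = 5 (mod 11).
  v = [1, 2, 1, 2, 5].
Step 2: syndromes of r = [6, 1, 2, 7, 8] (all sums mod 11).
  S_0 = Σ v_i r_i = 1·6 + 2·1 + 1·2 + 2·7 + 5·8 = 64 ≡ 9.
  S_1 = Σ v_i α_i r_i = 1·10·6 + 2·1·1 + 1·5·2 + 2·3·7 + 5·2·8 = 194 ≡ 7.
  α_i^2 mod 11 = [1, 1, 3, 9, 4].
  S_2 = Σ v_i α_i^2 r_i = 1·1·6 + 2·1·1 + 1·3·2 + 2·9·7 + 5·4·8 = 300 ≡ 3.
  S = (9, 7, 3) ≠ 0, so r is not a codeword (an error is present).
Step 3: locate the error. For a single error e at position i, S_ℓ = v_i·e·α_i^ℓ, so α_err = S_1/S_0.
  S_0^{−1} = 9^{−1} = 5 (mod 11), so α_err = 7·5 = 35 ≡ 2 = α_5. Error position i = 5.
  Consistency check: S_2/S_1 = 3·8 = 24 ≡ 2 = α_err ✓ (single-error assumption holds).
Step 4: error magnitude e = S_0/v_5 = S_0·∏_{j≠5}(α_5 − α_j) = 9·9 = 81 ≡ 4 (mod 11).
Step 5: correct position 5: c_5 = r_5 − e = 8 − 4 ≡ 4 (mod 11). Hence c = [6, 1, 2, 7, 4].
  Check: interpolating c through the α_i gives m(x) = 9 + 3·x (degree < 2) with m(α_i) = c_i for every i, so c is indeed a codeword.


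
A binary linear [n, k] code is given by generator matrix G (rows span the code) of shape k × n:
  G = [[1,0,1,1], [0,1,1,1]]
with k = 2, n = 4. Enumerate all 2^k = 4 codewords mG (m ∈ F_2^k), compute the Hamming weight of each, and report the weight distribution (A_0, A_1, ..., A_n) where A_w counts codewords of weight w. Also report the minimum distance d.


Weight distribution: A_0 = 1, A_2 = 1, A_3 = 2. Minimum distance d = 2.

Enumerate all 2^2 = 4 messages m ∈ F_2^2.
For each, compute codeword c = mG in F_2^4, then tally its weight.
  m = 00 → c = 0000, weight = 0.
  m = 10 → c = 1011, weight = 3.
  m = 01 → c = 0111, weight = 3.
  m = 11 → c = 1100, weight = 2.
Tally weights:
  weight 0: 1 codewords.
  weight 2: 1 codewords.
  weight 3: 2 codewords.
Minimum distance d = smallest w > 0 with A_w > 0 = 2.
Sanity: Σ A_w = 4 = 2^2 = 4 ✓.


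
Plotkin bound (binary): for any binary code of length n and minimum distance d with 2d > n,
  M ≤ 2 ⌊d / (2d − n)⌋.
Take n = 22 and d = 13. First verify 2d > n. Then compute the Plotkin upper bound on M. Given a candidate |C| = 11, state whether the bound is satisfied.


Plotkin bound M ≤ 6; given |C| = 11 > bound (violated).

Check applicability: 2d = 26, n = 22.
2d − n = 4 > 0, so Plotkin applies.
Compute d/(2d−n) = 13/4 ≈ 3.2500.
⌊d/(2d−n)⌋ = 3.
Plotkin bound: M ≤ 2·3 = 6.
Given |C| = 11, check: VIOLATED.
This |C| is above the Plotkin bound, so no binary code with n = 22, d = 13 and 11 codewords exists.


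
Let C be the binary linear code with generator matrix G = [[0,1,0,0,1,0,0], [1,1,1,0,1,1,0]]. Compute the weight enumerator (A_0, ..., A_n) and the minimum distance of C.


Weight distribution: A_0 = 1, A_2 = 1, A_3 = 1, A_5 = 1. Minimum distance d = 2.

Enumerate all 2^2 = 4 messages m ∈ F_2^2.
For each, compute codeword c = mG in F_2^7, then tally its weight.
  m = 00 → c = 0000000, weight = 0.
  m = 10 → c = 0100100, weight = 2.
  m = 01 → c = 1110110, weight = 5.
  m = 11 → c = 1010010, weight = 3.
Tally weights:
  weight 0: 1 codewords.
  weight 2: 1 codewords.
  weight 3: 1 codewords.
  weight 5: 1 codewords.
Minimum distance d = smallest w > 0 with A_w > 0 = 2.
Sanity: Σ A_w = 4 = 2^2 = 4 ✓.


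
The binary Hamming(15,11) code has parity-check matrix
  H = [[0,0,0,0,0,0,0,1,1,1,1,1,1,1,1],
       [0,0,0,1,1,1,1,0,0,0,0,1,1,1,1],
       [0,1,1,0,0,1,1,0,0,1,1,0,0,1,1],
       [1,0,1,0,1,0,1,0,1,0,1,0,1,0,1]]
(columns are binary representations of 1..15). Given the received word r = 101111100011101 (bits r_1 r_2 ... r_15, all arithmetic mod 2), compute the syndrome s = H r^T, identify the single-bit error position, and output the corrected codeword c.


s = (0, 1, 1, 1)^T, error position = 7, corrected codeword c = 101111000011101

Compute s = H r^T mod 2 one row at a time:
  s_1 = 0 + 0 + 0 + 1 + 1 + 1 + 0 + 1 = 4 ≡ 0 (mod 2).
  s_2 = 1 + 1 + 1 + 1 + 1 + 1 + 0 + 1 = 7 ≡ 1 (mod 2).
  s_3 = 0 + 1 + 1 + 1 + 0 + 1 + 0 + 1 = 5 ≡ 1 (mod 2).
  s_4 = 1 + 1 + 1 + 1 + 0 + 1 + 1 + 1 = 7 ≡ 1 (mod 2).
s = (0, 1, 1, 1)^T — this equals column 7 of H (binary 0111), so error is at position 7.
Correct: flip bit 7 of r = 101111100011101 to get c = 101111000011101.


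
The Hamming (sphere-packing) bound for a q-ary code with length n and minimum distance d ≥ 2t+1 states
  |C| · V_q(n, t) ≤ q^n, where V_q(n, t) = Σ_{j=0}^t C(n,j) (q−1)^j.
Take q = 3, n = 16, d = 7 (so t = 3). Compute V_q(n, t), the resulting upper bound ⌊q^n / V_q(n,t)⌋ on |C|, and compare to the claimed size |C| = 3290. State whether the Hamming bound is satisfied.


V_q(n, t) = 4993, q^n = 43046721, Hamming bound = 8621, |C| = 3290 ≤ bound (satisfied).

Step 1: Compute V_q(n, t) = Σ_{j=0}^3 C(n, j) (q−1)^j.
  j = 0: C(16,0)·(2)^0 = 1·1 = 1.
  j = 1: C(16,1)·(2)^1 = 16·2 = 32.
  j = 2: C(16,2)·(2)^2 = 120·4 = 480.
  j = 3: C(16,3)·(2)^3 = 560·8 = 4480.
  V_q(n, t) = 1 + 32 + 480 + 4480 = 4993.
Step 2: q^n = 3^16 = 43046721.
Step 3: Hamming bound ⌊q^n / V_q(n,t)⌋ = ⌊43046721/4993⌋ = 8621.
Step 4: Compare |C| = 3290 to 8621: satisfied.
The claimed |C| lies below the Hamming bound.


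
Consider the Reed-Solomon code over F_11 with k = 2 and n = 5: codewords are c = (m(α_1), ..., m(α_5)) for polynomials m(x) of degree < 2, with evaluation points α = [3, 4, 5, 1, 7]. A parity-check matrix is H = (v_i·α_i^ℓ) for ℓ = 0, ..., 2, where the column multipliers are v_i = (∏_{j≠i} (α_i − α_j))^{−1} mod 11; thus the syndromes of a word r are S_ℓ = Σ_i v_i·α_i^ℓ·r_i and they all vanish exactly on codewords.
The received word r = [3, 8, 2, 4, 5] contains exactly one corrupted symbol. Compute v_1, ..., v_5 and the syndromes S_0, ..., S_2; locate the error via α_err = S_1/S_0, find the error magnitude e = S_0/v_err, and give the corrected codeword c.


S = (4, 6, 9), error at position 5, error magnitude e = 4, c = [3, 8, 2, 4, 1].

Step 1: column multipliers v_i = (∏_{j≠i}(α_i − α_j))^{−1} mod 11.
  i = 1 (α = 3): (3−4)(3−5)(3−1)(3−7) = (−1)·(−2)·2·(−4) = −16 ≡ 6, so v_1 = 6^{−1} = 2 (mod 11).
  i = 2 (α = 4): (4−3)(4−5)(4−1)(4−7) = 1·(−1)·3·(−3) = 9 ≡ 9, so v_2 = 9^{−1} = 5 (mod 11).
  i = 3 (α = 5): (5−3)(5−4)(5−1)(5−7) = 2·1·4·(−2) = −16 ≡ 6, so v_3 = 6^{−1} = 2 (mod 11).
  i = 4 (α = 1): (1−3)(1−4)(1−5)(1−7) = (−2)·(−3)·(−4)·(−6) = 144 ≡ 1, so v_4 = 1^{−1} = 1 (mod 11).
  i = 5 (α = 7): (7−3)(7−4)(7−5)(7−1) = 4·3·2·6 = 144 ≡ 1, so v_5 = 1^{−1} = 1 (mod 11).
  v = [2, 5, 2, 1, 1].
Step 2: syndromes of r = [3, 8, 2, 4, 5] (all sums mod 11).
  S_0 = Σ v_i r_i = 2·3 + 5·8 + 2·2 + 1·4 + 1·5 = 59 ≡ 4.
  S_1 = Σ v_i α_i r_i = 2·3·3 + 5·4·8 + 2·5·2 + 1·1·4 + 1·7·5 = 237 ≡ 6.
  α_i^2 mod 11 = [9, 5, 3, 1, 5].
  S_2 = Σ v_i α_i^2 r_i = 2·9·3 + 5·5·8 + 2·3·2 + 1·1·4 + 1·5·5 = 295 ≡ 9.
  S = (4, 6, 9) ≠ 0, so r is not a codeword (an error is present).
Step 3: locate the error. For a single error e at position i, S_ℓ = v_i·e·α_i^ℓ, so α_err = S_1/S_0.
  S_0^{−1} = 4^{−1} = 3 (mod 11), so α_err = 6·3 = 18 ≡ 7 = α_5. Error position i = 5.
  Consistency check: S_2/S_1 = 9·2 = 18 ≡ 7 = α_err ✓ (single-error assumption holds).
Step 4: error magnitude e = S_0/v_5 = S_0·∏_{j≠5}(α_5 − α_j) = 4·1 = 4 ≡ 4 (mod 11).
Step 5: correct position 5: c_5 = r_5 − e = 5 − 4 ≡ 1 (mod 11). Hence c = [3, 8, 2, 4, 1].
  Check: interpolating c through the α_i gives m(x) = 10 + 5·x (degree < 2) with m(α_i) = c_i for every i, so c is indeed a codeword.


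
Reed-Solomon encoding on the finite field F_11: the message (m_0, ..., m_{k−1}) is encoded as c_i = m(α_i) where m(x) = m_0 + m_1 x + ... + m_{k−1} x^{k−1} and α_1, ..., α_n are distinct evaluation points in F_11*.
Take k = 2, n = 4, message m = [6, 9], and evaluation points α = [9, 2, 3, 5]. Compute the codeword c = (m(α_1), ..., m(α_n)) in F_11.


c = [10, 2, 0, 7]

Message polynomial: m(x) = 6 + 9·x (mod 11).
For each evaluation point α_i, compute m(α_i) mod 11:
  α_1 = 9: Horner steps 9 → 10, so m(9) = 10.
  α_2 = 2: Horner steps 9 → 2, so m(2) = 2.
  α_3 = 3: Horner steps 9 → 0, so m(3) = 0.
  α_4 = 5: Horner steps 9 → 7, so m(5) = 7.
Codeword c = [10, 2, 0, 7] ∈ F_11^4.


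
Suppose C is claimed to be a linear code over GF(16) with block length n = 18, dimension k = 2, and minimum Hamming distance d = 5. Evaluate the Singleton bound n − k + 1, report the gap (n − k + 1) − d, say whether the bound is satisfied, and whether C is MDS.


Singleton RHS = n − k + 1 = 17, slack = 12, bound satisfied, not MDS.

Singleton bound: d ≤ n − k + 1.
Here n = 18, k = 2, so n − k + 1 = 17.
Given d = 5, check d ≤ 17: YES.
Slack = (n − k + 1) − d = 12.
The code is NOT MDS (slack = 12 > 0).
Description: the claimed parameters are [18, 2, 5]_16; such a code would be non-MDS.


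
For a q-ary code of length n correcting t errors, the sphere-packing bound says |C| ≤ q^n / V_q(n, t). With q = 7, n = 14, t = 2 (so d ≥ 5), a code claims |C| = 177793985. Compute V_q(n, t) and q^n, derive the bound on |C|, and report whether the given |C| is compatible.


V_q(n, t) = 3361, q^n = 678223072849, Hamming bound = 201792047, |C| = 177793985 ≤ bound (satisfied).

Step 1: Compute V_q(n, t) = Σ_{j=0}^2 C(n, j) (q−1)^j.
  j = 0: C(14,0)·(6)^0 = 1·1 = 1.
  j = 1: C(14,1)·(6)^1 = 14·6 = 84.
  j = 2: C(14,2)·(6)^2 = 91·36 = 3276.
  V_q(n, t) = 1 + 84 + 3276 = 3361.
Step 2: q^n = 7^14 = 678223072849.
Step 3: Hamming bound ⌊q^n / V_q(n,t)⌋ = ⌊678223072849/3361⌋ = 201792047.
Step 4: Compare |C| = 177793985 to 201792047: satisfied.
The claimed |C| lies below the Hamming bound.


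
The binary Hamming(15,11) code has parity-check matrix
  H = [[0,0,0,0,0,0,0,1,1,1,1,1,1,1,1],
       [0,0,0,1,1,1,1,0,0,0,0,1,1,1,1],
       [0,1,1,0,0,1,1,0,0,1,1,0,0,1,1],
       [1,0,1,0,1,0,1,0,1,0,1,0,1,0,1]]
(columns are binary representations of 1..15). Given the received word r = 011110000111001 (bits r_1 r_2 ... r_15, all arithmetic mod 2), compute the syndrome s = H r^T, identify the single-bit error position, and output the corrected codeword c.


s = (0, 0, 1, 0)^T, error position = 2, corrected codeword c = 001110000111001

Compute s = H r^T mod 2 one row at a time:
  s_1 = 0 + 0 + 1 + 1 + 1 + 0 + 0 + 1 = 4 ≡ 0 (mod 2).
  s_2 = 1 + 1 + 0 + 0 + 1 + 0 + 0 + 1 = 4 ≡ 0 (mod 2).
  s_3 = 1 + 1 + 0 + 0 + 1 + 1 + 0 + 1 = 5 ≡ 1 (mod 2).
  s_4 = 0 + 1 + 1 + 0 + 0 + 1 + 0 + 1 = 4 ≡ 0 (mod 2).
s = (0, 0, 1, 0)^T — this equals column 2 of H (binary 0010), so error is at position 2.
Correct: flip bit 2 of r = 011110000111001 to get c = 001110000111001.


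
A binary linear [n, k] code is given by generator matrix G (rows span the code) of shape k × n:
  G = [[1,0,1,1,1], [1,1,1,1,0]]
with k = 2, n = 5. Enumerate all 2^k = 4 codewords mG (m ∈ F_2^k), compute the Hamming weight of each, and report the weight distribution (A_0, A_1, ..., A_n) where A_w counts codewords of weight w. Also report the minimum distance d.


Weight distribution: A_0 = 1, A_2 = 1, A_4 = 2. Minimum distance d = 2.

Enumerate all 2^2 = 4 messages m ∈ F_2^2.
For each, compute codeword c = mG in F_2^5, then tally its weight.
  m = 00 → c = 00000, weight = 0.
  m = 10 → c = 10111, weight = 4.
  m = 01 → c = 11110, weight = 4.
  m = 11 → c = 01001, weight = 2.
Tally weights:
  weight 0: 1 codewords.
  weight 2: 1 codewords.
  weight 4: 2 codewords.
Minimum distance d = smallest w > 0 with A_w > 0 = 2.
Sanity: Σ A_w = 4 = 2^2 = 4 ✓.


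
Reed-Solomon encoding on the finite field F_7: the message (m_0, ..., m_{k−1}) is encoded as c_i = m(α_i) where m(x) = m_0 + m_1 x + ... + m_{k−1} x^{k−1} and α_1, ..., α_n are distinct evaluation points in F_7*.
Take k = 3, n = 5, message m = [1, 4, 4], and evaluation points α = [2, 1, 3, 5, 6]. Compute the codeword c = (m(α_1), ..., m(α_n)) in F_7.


c = [4, 2, 0, 2, 1]

Message polynomial: m(x) = 1 + 4·x + 4·x^2 (mod 7).
For each evaluation point α_i, compute m(α_i) mod 7:
  α_1 = 2: Horner steps 4 → 5 → 4, so m(2) = 4.
  α_2 = 1: Horner steps 4 → 1 → 2, so m(1) = 2.
  α_3 = 3: Horner steps 4 → 2 → 0, so m(3) = 0.
  α_4 = 5: Horner steps 4 → 3 → 2, so m(5) = 2.
  α_5 = 6: Horner steps 4 → 0 → 1, so m(6) = 1.
Codeword c = [4, 2, 0, 2, 1] ∈ F_7^5.


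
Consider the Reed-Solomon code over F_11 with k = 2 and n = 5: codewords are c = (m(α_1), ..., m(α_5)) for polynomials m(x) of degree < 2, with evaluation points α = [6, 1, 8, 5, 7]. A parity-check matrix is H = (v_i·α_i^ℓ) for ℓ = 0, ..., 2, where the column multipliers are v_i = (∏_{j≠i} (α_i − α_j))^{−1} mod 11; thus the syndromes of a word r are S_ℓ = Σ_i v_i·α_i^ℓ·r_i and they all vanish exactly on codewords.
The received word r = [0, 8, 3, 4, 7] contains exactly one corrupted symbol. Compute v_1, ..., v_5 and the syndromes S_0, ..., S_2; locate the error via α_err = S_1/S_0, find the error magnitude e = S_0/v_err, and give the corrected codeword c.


S = (8, 8, 8), error at position 2, error magnitude e = 10, c = [0, 9, 3, 4, 7].

Step 1: column multipliers v_i = (∏_{j≠i}(α_i − α_j))^{−1} mod 11.
  i = 1 (α = 6): (6−1)(6−8)(6−5)(6−7) = 5·(−2)·1·(−1) = 10 ≡ 10, so v_1 = 10^{−1} = 10 (mod 11).
  i = 2 (α = 1): (1−6)(1−8)(1−5)(1−7) = (−5)·(−7)·(−4)·(−6) = 840 ≡ 4, so v_2 = 4^{−1} = 3 (mod 11).
  i = 3 (α = 8): (8−6)(8−1)(8−5)(8−7) = 2·7·3·1 = 42 ≡ 9, so v_3 = 9^{−1} = 5 (mod 11).
  i = 4 (α = 5): (5−6)(5−1)(5−8)(5−7) = (−1)·4·(−3)·(−2) = −24 ≡ 9, so v_4 = 9^{−1} = 5 (mod 11).
  i = 5 (α = 7): (7−6)(7−1)(7−8)(7−5) = 1·6·(−1)·2 = −12 ≡ 10, so v_5 = 10^{−1} = 10 (mod 11).
  v = [10, 3, 5, 5, 10].
Step 2: syndromes of r = [0, 8, 3, 4, 7] (all sums mod 11).
  S_0 = Σ v_i r_i = 10·0 + 3·8 + 5·3 + 5·4 + 10·7 = 129 ≡ 8.
  S_1 = Σ v_i α_i r_i = 10·6·0 + 3·1·8 + 5·8·3 + 5·5·4 + 10·7·7 = 734 ≡ 8.
  α_i^2 mod 11 = [3, 1, 9, 3, 5].
  S_2 = Σ v_i α_i^2 r_i = 10·3·0 + 3·1·8 + 5·9·3 + 5·3·4 + 10·5·7 = 569 ≡ 8.
  S = (8, 8, 8) ≠ 0, so r is not a codeword (an error is present).
Step 3: locate the error. For a single error e at position i, S_ℓ = v_i·e·α_i^ℓ, so α_err = S_1/S_0.
  S_0^{−1} = 8^{−1} = 7 (mod 11), so α_err = 8·7 = 56 ≡ 1 = α_2. Error position i = 2.
  Consistency check: S_2/S_1 = 8·7 = 56 ≡ 1 = α_err ✓ (single-error assumption holds).
Step 4: error magnitude e = S_0/v_2 = S_0·∏_{j≠2}(α_2 − α_j) = 8·4 = 32 ≡ 10 (mod 11).
Step 5: correct position 2: c_2 = r_2 − e = 8 − 10 ≡ 9 (mod 11). Hence c = [0, 9, 3, 4, 7].
  Check: interpolating c through the α_i gives m(x) = 2 + 7·x (degree < 2) with m(α_i) = c_i for every i, so c is indeed a codeword.


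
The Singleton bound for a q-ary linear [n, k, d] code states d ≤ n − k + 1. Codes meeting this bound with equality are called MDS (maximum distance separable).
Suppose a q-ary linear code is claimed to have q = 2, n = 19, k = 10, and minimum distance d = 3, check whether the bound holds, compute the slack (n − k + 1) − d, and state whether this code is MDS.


Singleton RHS = n − k + 1 = 10, slack = 7, bound satisfied, not MDS.

Singleton bound: d ≤ n − k + 1.
Here n = 19, k = 10, so n − k + 1 = 10.
Given d = 3, check d ≤ 10: YES.
Slack = (n − k + 1) − d = 7.
The code is NOT MDS (slack = 7 > 0).
Description: the claimed parameters are [19, 10, 3]_2; such a code would be non-MDS.


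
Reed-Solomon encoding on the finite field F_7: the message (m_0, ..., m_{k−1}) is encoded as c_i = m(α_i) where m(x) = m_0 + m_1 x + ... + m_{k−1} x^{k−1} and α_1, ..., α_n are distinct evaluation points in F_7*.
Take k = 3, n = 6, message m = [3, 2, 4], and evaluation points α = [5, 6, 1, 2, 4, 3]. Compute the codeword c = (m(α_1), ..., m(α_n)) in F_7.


c = [1, 5, 2, 2, 5, 3]

Message polynomial: m(x) = 3 + 2·x + 4·x^2 (mod 7).
For each evaluation point α_i, compute m(α_i) mod 7:
  α_1 = 5: Horner steps 4 → 1 → 1, so m(5) = 1.
  α_2 = 6: Horner steps 4 → 5 → 5, so m(6) = 5.
  α_3 = 1: Horner steps 4 → 6 → 2, so m(1) = 2.
  α_4 = 2: Horner steps 4 → 3 → 2, so m(2) = 2.
  α_5 = 4: Horner steps 4 → 4 → 5, so m(4) = 5.
  α_6 = 3: Horner steps 4 → 0 → 3, so m(3) = 3.
Codeword c = [1, 5, 2, 2, 5, 3] ∈ F_7^6.
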